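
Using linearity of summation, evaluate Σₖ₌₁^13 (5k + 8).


Σ(5k+8) = 5·Σk + 8·n
= 5·91 + 8·13
= 455 + 104 = 559

Σ = 559


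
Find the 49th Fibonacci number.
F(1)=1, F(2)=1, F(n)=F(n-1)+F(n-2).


Fibonacci sequence: 1, 1, 2, 3, 5, 8, 13, 21, 34, 55, 89, ...
F(49) = 7778742049

F(49) = 7778742049


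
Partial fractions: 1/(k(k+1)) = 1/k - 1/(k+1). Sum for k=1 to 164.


1/(k(k+1)) = 1/k - 1/(k+1) (partial fractions)
Telescoping: Σ = 1 - 1/165 = 164/165

Sum = 164/165


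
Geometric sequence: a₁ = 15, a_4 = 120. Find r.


r^(n-1) = aₙ/a₁
r^3 = 120/15 = 8
r = 8^(1/3)
= 2

r = 2


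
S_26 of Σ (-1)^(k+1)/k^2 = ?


S = 1 - 1/4 + 1/9 - 1/16 + 1/25 - 1/36 + 1/49 - 1/64 ± ...
= 0.8218
(Full series converges to +π²/12 ≈ +0.8225)

S_26 = 0.8218


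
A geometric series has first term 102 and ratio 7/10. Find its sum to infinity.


S∞ = a₁/(1-r) = 102/(1 - 7/10)
= 102/(3/10)
= 340

S∞ = 340


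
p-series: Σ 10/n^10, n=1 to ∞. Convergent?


p-series test: Σ c/n^p converges if p > 1, diverges if p ≤ 1 (constant c > 0 doesn't affect convergence).
p = 10
10 > 1 → CONVERGES

Converges (p = 10 > 1)


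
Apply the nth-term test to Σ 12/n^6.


lim(n→∞) 12/n^6 = 0
lim aₙ = 0 → nth-term test is INCONCLUSIVE
(Need other tests; this is actually a convergent p-series with p=6 > 1)

Inconclusive (lim aₙ = 0; need another test)


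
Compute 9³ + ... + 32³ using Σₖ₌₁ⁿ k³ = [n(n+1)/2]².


Σₖ₌9^32 k³ = [32·33/2]² − [8·9/2]²
= 278784 − 1296 = 277488

Σk³ = 277488


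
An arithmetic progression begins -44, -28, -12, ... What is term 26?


aₙ = a₁ + (n-1)d
= -44 + (26-1)×16
= -44 + 400
= 356

a_26 = 356


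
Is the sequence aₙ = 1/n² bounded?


a₁ = 1, a₂ = 1/4, a₃ = 1/9, ...
0 < aₙ ≤ 1 for all n ≥ 1
The sequence IS bounded

Bounded (0 < aₙ ≤ 1)


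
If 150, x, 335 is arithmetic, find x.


AM = (150 + 335)/2 = 485/2 = 242.5

AM = 242.5


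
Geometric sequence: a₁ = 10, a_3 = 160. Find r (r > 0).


r^(n-1) = aₙ/a₁
r^2 = 160/10 = 16
r = 16^(1/2)
= ±4; taking r > 0 gives r = 4

r = 4


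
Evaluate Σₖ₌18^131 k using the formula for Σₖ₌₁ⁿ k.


Σₖ₌18^131 k = Σₖ₌₁^131 k − Σₖ₌₁^17 k
= 131·132/2 − 17·18/2
= 8646 − 153 = 8493

Σk = 8493


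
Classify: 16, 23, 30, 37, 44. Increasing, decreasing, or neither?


Differences: 7, 7, 7, 7
All differences > 0 → strictly INCREASING

Monotonically increasing


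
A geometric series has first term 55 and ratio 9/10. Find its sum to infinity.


S∞ = a₁/(1-r) = 55/(1 - 9/10)
= 55/(1/10)
= 550

S∞ = 550


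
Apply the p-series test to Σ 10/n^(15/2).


p-series test: Σ c/n^p converges if p > 1, diverges if p ≤ 1 (constant c > 0 doesn't affect convergence).
p = 15/2
15/2 > 1 → CONVERGES

Converges (p = 15/2 > 1)


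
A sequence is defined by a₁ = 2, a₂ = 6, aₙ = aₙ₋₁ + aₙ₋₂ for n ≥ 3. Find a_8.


Computing iteratively: 2, 6, 8, 14, 22, 36, 58, 94
a_8 = 94

a_8 = 94


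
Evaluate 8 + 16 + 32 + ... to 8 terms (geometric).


Sₙ = 8×(2^8 - 1)/(2 - 1)
= 8×(256 - 1)/1
= 8×255/1
= 2040

S_8 = 2040


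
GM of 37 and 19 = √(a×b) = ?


GM = √(37×19) = √703 = 26.5141

GM = 26.5141


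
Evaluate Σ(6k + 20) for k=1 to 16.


Σ(6k+20) = 6·Σk + 20·n
= 6·136 + 20·16
= 816 + 320 = 1136

Σ = 1136


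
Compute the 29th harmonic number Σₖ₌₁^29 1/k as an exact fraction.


H_29 = 1/1 + 1/2 + 1/3 + ... + 1/29
= 9227046511387/2329089562800
≈ 3.9617

H_29 = 9227046511387/2329089562800 ≈ 3.9617


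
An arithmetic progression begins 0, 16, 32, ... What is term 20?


aₙ = a₁ + (n-1)d
= 0 + (20-1)×16
= 0 + 304
= 304

a_20 = 304


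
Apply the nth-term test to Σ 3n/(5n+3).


lim(n→∞) 3n/(5n+3) = 3/5 = 3/5  (divide numerator and denominator by n)
lim aₙ = 3/5 ≠ 0 → series DIVERGES

Diverges (lim aₙ = 3/5 ≠ 0)


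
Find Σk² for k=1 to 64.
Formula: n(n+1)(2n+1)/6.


n = 64
n(n+1)(2n+1)/6 = 64×65×129/6
= 536640/6 = 89440

Σk² = 89440


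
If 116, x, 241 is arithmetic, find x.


AM = (116 + 241)/2 = 357/2 = 178.5

AM = 178.5


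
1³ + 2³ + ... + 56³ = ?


n(n+1)/2 = 56×57/2 = 1596
Σk³ = 1596² = 2547216

Σk³ = 2547216


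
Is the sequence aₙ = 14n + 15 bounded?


aₙ = 14n + 15 → as n→∞, aₙ→∞
No finite upper bound exists
The sequence is UNBOUNDED

Unbounded (aₙ → ∞ as n → ∞)


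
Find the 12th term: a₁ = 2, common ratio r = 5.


aₙ = a₁·r^(n-1)
= 2×5^11
= 2×48828125
= 97656250

a_12 = 97656250


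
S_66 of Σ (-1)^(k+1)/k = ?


S = 1 - 1/2 + 1/3 - 1/4 + 1/5 - 1/6 + 1/7 - 1/8 ± ...
= 0.6856
(Full series converges to +ln(2) ≈ +0.6931)

S_66 = 0.6856


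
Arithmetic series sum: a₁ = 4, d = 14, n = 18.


aₙ = 4 + (18-1)×14 = 242
Sₙ = n(a₁+aₙ)/2 = 18×(4+242)/2
= 18×246/2 = 2214

S_18 = 2214


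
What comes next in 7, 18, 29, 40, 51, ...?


Pattern: arithmetic (d=11)
Terms: 7, 18, 29, 40, 51
Next term = 62

Next term = 62


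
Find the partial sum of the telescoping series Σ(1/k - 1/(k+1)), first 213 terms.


Telescoping: adjacent terms cancel.
= 1/1 - 1/214
= 1 - 1/214 = 213/214

Sum = 213/214


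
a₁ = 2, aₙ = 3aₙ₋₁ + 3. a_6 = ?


Computing step by step:
a_1 = 2
a_2 = 9
a_3 = 30
a_4 = 93
a_5 = 282
a_6 = 849


a_6 = 849


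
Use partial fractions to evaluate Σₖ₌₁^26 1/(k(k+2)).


1/(k(k+2)) = (1/2)·(1/k - 1/(k+2)) (partial fractions)
Telescoping: Σ = (1/2)·(1 + 1/2 - 1/27 - 1/28) = 1079/1512

Sum = 1079/1512


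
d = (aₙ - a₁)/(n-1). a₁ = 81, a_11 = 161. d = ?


d = (aₙ - a₁)/(n-1)
= (161 - 81)/(11-1)
= 80/10 = 8

d = 8


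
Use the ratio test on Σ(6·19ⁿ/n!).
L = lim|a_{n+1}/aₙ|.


aₙ = 6·19^n/n!
a_{n+1}/aₙ = 19^(n+1)/(n+1)! × n!/19^n  (constant 6 cancels)
= 19/(n+1)
L = lim(n→∞) 19/(n+1) = 0
L < 1 → series CONVERGES

Converges (ratio test: L = 0 < 1)


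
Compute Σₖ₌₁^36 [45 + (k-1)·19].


aₙ = 45 + (36-1)×19 = 710
Sₙ = n(a₁+aₙ)/2 = 36×(45+710)/2
= 36×755/2 = 13590

S_36 = 13590


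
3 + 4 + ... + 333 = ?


Σₖ₌3^333 k = Σₖ₌₁^333 k − Σₖ₌₁^2 k
= 333·334/2 − 2·3/2
= 55611 − 3 = 55608

Σk = 55608


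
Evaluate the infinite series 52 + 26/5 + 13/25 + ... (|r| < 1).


S∞ = a₁/(1-r) = 52/(1 - 1/10)
= 52/(9/10)
= 520/9

S∞ = 520/9


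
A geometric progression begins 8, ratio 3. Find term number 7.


aₙ = a₁·r^(n-1)
= 8×3^6
= 8×729
= 5832

a_7 = 5832


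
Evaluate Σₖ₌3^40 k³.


Σₖ₌3^40 k³ = [40·41/2]² − [2·3/2]²
= 672400 − 9 = 672391

Σk³ = 672391


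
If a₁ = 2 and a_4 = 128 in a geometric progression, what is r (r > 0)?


r^(n-1) = aₙ/a₁
r^3 = 128/2 = 64
r = 64^(1/3)
= 4

r = 4


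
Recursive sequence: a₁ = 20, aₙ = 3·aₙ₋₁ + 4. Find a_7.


Computing step by step:
a_1 = 20
a_2 = 64
a_3 = 196
a_4 = 592
a_5 = 1780
a_6 = 5344
a_7 = 16036


a_7 = 16036


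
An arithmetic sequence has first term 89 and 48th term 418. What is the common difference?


d = (aₙ - a₁)/(n-1)
= (418 - 89)/(48-1)
= 329/47 = 7

d = 7


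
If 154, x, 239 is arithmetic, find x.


AM = (154 + 239)/2 = 393/2 = 196.5

AM = 196.5


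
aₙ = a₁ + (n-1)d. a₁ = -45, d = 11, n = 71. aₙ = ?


aₙ = a₁ + (n-1)d
= -45 + (71-1)×11
= -45 + 770
= 725

a_71 = 725


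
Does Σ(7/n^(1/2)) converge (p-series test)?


p-series test: Σ c/n^p converges if p > 1, diverges if p ≤ 1 (constant c > 0 doesn't affect convergence).
p = 1/2
1/2 ≤ 1 → DIVERGES

Diverges (p = 1/2 ≤ 1)


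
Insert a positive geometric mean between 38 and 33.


GM = √(38×33) = √1254 = 35.4119

GM = 35.4119


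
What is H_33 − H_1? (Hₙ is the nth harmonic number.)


Σₖ₌2^33 1/k = 1/2 + 1/3 + 1/4 + ... + 1/33
= 40548494360749/13127595717600
≈ 3.0888

Sum = 40548494360749/13127595717600 ≈ 3.0888


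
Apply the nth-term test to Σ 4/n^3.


lim(n→∞) 4/n^3 = 0
lim aₙ = 0 → nth-term test is INCONCLUSIVE
(Need other tests; this is actually a convergent p-series with p=3 > 1)

Inconclusive (lim aₙ = 0; need another test)


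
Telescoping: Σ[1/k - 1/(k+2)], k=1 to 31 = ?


Telescoping with gap 2: two head and two tail terms survive.
= (1 + 1/2) - (1/32 + 1/33)
= 3/2 - 1/32 - 1/33 = 1519/1056

Sum = 1519/1056


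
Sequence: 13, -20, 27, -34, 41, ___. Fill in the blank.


Pattern: alternating sign, magnitude arithmetic (d=7)
Terms: 13, -20, 27, -34, 41
Next term = -48

Next term = -48


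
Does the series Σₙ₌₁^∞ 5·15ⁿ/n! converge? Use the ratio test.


aₙ = 5·15^n/n!
a_{n+1}/aₙ = 15^(n+1)/(n+1)! × n!/15^n  (constant 5 cancels)
= 15/(n+1)
L = lim(n→∞) 15/(n+1) = 0
L < 1 → series CONVERGES

Converges (ratio test: L = 0 < 1)


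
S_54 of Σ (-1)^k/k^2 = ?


S = -1 + 1/4 - 1/9 + 1/16 - 1/25 + 1/36 - 1/49 + 1/64 ± ...
= -0.8223
(Full series converges to -π²/12 ≈ -0.8225)

S_54 = -0.8223


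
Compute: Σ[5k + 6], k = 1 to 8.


Σ(5k+6) = 5·Σk + 6·n
= 5·36 + 6·8
= 180 + 48 = 228

Σ = 228


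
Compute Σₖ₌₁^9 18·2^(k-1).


Sₙ = 18×(2^9 - 1)/(2 - 1)
= 18×(512 - 1)/1
= 18×511/1
= 9198

S_9 = 9198


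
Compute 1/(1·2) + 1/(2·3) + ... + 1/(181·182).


1/(k(k+1)) = 1/k - 1/(k+1) (partial fractions)
Telescoping: Σ = 1 - 1/182 = 181/182

Sum = 181/182


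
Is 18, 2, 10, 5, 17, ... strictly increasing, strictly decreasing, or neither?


Differences: -16, 8, -5, 12
Difference at position 2 is +8 (> 0) but position 1 is -16 (< 0) — sequence both rises and falls
→ NOT monotonic

Not monotonic


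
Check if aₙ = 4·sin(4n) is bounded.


For all n, -1 ≤ sin(4n) ≤ 1, so -4 ≤ 4·sin(4n) ≤ 4
Lower bound: -4, Upper bound: 4
The sequence IS bounded

Bounded (-4 ≤ aₙ ≤ 4)


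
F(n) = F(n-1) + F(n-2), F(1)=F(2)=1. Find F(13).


Fibonacci sequence: 1, 1, 2, 3, 5, 8, 13, 21, 34, 55, 89, ...
F(13) = 233

F(13) = 233


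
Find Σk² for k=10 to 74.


Σₖ₌10^74 k² = Σₖ₌₁^74 k² − Σₖ₌₁^9 k²
= 74·75·149/6 − 9·10·19/6
= 137825 − 285 = 137540

Σk² = 137540


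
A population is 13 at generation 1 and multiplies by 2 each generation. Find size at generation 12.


aₙ = a₁·r^(n-1)
= 13×2^11
= 13×2048
= 26624

a_12 = 26624


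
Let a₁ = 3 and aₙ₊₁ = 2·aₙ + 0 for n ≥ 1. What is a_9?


Computing step by step:
a_1 = 3
a_2 = 6
a_3 = 12
a_4 = 24
a_5 = 48
a_6 = 96
a_7 = 192
a_8 = 384
a_9 = 768


a_9 = 768


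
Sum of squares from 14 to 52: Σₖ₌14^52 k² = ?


Σₖ₌14^52 k² = Σₖ₌₁^52 k² − Σₖ₌₁^13 k²
= 52·53·105/6 − 13·14·27/6
= 48230 − 819 = 47411

Σk² = 47411


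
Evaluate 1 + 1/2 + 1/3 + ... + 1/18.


H_18 = 1/1 + 1/2 + 1/3 + ... + 1/18
= 14274301/4084080
≈ 3.4951

H_18 = 14274301/4084080 ≈ 3.4951


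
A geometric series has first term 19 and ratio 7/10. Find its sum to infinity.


S∞ = a₁/(1-r) = 19/(1 - 7/10)
= 19/(3/10)
= 190/3

S∞ = 190/3


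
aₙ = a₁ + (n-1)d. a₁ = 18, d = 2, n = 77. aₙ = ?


aₙ = a₁ + (n-1)d
= 18 + (77-1)×2
= 18 + 152
= 170

a_77 = 170


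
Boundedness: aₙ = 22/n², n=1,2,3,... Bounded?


a₁ = 22, a₂ = 22/4, a₃ = 22/9, ...
0 < aₙ ≤ 22 for all n ≥ 1
The sequence IS bounded

Bounded (0 < aₙ ≤ 22)


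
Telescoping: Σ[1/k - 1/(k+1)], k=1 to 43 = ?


Telescoping: adjacent terms cancel.
= 1/1 - 1/44
= 1 - 1/44 = 43/44

Sum = 43/44


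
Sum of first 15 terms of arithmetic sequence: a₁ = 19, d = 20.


aₙ = 19 + (15-1)×20 = 299
Sₙ = n(a₁+aₙ)/2 = 15×(19+299)/2
= 15×318/2 = 2385

S_15 = 2385


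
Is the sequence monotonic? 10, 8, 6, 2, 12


Differences: -2, -2, -4, 10
Difference at position 4 is +10 (> 0) but position 1 is -2 (< 0) — sequence both rises and falls
→ NOT monotonic

Not monotonic


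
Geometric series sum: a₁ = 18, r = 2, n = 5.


Sₙ = 18×(2^5 - 1)/(2 - 1)
= 18×(32 - 1)/1
= 18×31/1
= 558

S_5 = 558


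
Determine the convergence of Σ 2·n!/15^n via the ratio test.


aₙ = 2·n!/15^n
a_{n+1}/aₙ = (n+1)!/15^(n+1) × 15^n/n!  (constant 2 cancels)
= (n+1)/15
L = lim(n→∞) (n+1)/15 = ∞
L > 1 → series DIVERGES

Diverges (ratio test: L = ∞ > 1)


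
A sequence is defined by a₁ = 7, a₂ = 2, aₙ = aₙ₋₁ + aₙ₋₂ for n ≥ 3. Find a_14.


Computing iteratively: 7, 2, 9, 11, 20, 31, 51, 82, 133, 215, 348, 563, ...
a_14 = 1474

a_14 = 1474


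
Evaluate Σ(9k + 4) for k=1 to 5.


Σ(9k+4) = 9·Σk + 4·n
= 9·15 + 4·5
= 135 + 20 = 155

Σ = 155


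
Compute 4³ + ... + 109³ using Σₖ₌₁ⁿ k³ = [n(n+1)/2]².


Σₖ₌4^109 k³ = [109·110/2]² − [3·4/2]²
= 35940025 − 36 = 35939989

Σk³ = 35939989


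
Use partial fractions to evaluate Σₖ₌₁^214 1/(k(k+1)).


1/(k(k+1)) = 1/k - 1/(k+1) (partial fractions)
Telescoping: Σ = 1 - 1/215 = 214/215

Sum = 214/215


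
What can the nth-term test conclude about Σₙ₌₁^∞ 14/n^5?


lim(n→∞) 14/n^5 = 0
lim aₙ = 0 → nth-term test is INCONCLUSIVE
(Need other tests; this is actually a convergent p-series with p=5 > 1)

Inconclusive (lim aₙ = 0; need another test)


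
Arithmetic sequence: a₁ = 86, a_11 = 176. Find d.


d = (aₙ - a₁)/(n-1)
= (176 - 86)/(11-1)
= 90/10 = 9

d = 9


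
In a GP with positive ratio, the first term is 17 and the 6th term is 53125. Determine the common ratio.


r^(n-1) = aₙ/a₁
r^5 = 53125/17 = 3125
r = 3125^(1/5)
= 5

r = 5


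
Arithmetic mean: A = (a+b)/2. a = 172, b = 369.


AM = (172 + 369)/2 = 541/2 = 270.5

AM = 270.5


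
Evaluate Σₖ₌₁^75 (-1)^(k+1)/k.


S = 1 - 1/2 + 1/3 - 1/4 + 1/5 - 1/6 + 1/7 - 1/8 ± ...
= 0.6998
(Full series converges to +ln(2) ≈ +0.6931)

S_75 = 0.6998


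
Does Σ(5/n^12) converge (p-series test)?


p-series test: Σ c/n^p converges if p > 1, diverges if p ≤ 1 (constant c > 0 doesn't affect convergence).
p = 12
12 > 1 → CONVERGES

Converges (p = 12 > 1)


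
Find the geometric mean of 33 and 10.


GM = √(33×10) = √330 = 18.1659

GM = 18.1659


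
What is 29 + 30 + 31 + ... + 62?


Σₖ₌29^62 k = Σₖ₌₁^62 k − Σₖ₌₁^28 k
= 62·63/2 − 28·29/2
= 1953 − 406 = 1547

Σk = 1547


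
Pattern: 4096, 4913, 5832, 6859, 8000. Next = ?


Pattern: perfect cubes: n³
Terms: 4096, 4913, 5832, 6859, 8000
Next term = 9261

Next term = 9261


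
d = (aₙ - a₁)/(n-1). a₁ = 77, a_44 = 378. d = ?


d = (aₙ - a₁)/(n-1)
= (378 - 77)/(44-1)
= 301/43 = 7

d = 7


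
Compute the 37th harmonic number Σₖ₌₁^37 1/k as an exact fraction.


H_37 = 1/1 + 1/2 + 1/3 + ... + 1/37
= 2040798836801833/485721041551200
≈ 4.2016

H_37 = 2040798836801833/485721041551200 ≈ 4.2016


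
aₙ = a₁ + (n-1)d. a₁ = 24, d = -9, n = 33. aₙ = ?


aₙ = a₁ + (n-1)d
= 24 + (33-1)×-9
= 24 - 288
= -264

a_33 = -264


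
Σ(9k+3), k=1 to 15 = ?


Σ(9k+3) = 9·Σk + 3·n
= 9·120 + 3·15
= 1080 + 45 = 1125

Σ = 1125


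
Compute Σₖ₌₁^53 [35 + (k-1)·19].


aₙ = 35 + (53-1)×19 = 1023
Sₙ = n(a₁+aₙ)/2 = 53×(35+1023)/2
= 53×1058/2 = 28037

S_53 = 28037


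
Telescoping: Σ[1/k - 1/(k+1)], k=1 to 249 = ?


Telescoping: adjacent terms cancel.
= 1/1 - 1/250
= 1 - 1/250 = 249/250

Sum = 249/250


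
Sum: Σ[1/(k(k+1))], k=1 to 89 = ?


1/(k(k+1)) = 1/k - 1/(k+1) (partial fractions)
Telescoping: Σ = 1 - 1/90 = 89/90

Sum = 89/90


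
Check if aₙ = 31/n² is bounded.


a₁ = 31, a₂ = 31/4, a₃ = 31/9, ...
0 < aₙ ≤ 31 for all n ≥ 1
The sequence IS bounded

Bounded (0 < aₙ ≤ 31)


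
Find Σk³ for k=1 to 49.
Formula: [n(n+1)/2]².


n(n+1)/2 = 49×50/2 = 1225
Σk³ = 1225² = 1500625

Σk³ = 1500625


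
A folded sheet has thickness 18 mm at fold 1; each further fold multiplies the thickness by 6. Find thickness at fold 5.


aₙ = a₁·r^(n-1)
= 18×6^4
= 18×1296
= 23328

a_5 = 23328


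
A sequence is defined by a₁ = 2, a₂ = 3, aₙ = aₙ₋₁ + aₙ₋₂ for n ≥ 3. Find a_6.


Computing iteratively: 2, 3, 5, 8, 13, 21
a_6 = 21

a_6 = 21


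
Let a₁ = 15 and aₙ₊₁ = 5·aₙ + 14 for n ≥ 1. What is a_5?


Computing step by step:
a_1 = 15
a_2 = 89
a_3 = 459
a_4 = 2309
a_5 = 11559


a_5 = 11559


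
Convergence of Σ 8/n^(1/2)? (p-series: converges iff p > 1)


p-series test: Σ c/n^p converges if p > 1, diverges if p ≤ 1 (constant c > 0 doesn't affect convergence).
p = 1/2
1/2 ≤ 1 → DIVERGES

Diverges (p = 1/2 ≤ 1)


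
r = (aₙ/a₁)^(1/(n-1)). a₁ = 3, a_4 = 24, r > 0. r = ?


r^(n-1) = aₙ/a₁
r^3 = 24/3 = 8
r = 8^(1/3)
= 2

r = 2


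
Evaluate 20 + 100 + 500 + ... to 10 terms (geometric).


Sₙ = 20×(5^10 - 1)/(5 - 1)
= 20×(9765625 - 1)/4
= 20×9765624/4
= 48828120

S_10 = 48828120


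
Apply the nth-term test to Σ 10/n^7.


lim(n→∞) 10/n^7 = 0
lim aₙ = 0 → nth-term test is INCONCLUSIVE
(Need other tests; this is actually a convergent p-series with p=7 > 1)

Inconclusive (lim aₙ = 0; need another test)


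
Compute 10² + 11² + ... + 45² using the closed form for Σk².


Σₖ₌10^45 k² = Σₖ₌₁^45 k² − Σₖ₌₁^9 k²
= 45·46·91/6 − 9·10·19/6
= 31395 − 285 = 31110

Σk² = 31110


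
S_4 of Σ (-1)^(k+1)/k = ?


S = 1 - 1/2 + 1/3 - 1/4
= 0.5833
(Full series converges to +ln(2) ≈ +0.6931)

S_4 = 0.5833


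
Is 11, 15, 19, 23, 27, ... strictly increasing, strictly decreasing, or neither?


Differences: 4, 4, 4, 4
All differences > 0 → strictly INCREASING

Monotonically increasing


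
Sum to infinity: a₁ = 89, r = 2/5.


S∞ = a₁/(1-r) = 89/(1 - 2/5)
= 89/(3/5)
= 445/3

S∞ = 445/3


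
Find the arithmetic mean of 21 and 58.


AM = (21 + 58)/2 = 79/2 = 39.5

AM = 39.5


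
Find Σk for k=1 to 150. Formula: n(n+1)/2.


n(n+1)/2 = 150×151/2 = 22650/2 = 11325

Σk = 11325


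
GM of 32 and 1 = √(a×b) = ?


GM = √(32×1) = √32 = 5.6569

GM = 5.6569


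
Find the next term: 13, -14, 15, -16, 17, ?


Pattern: alternating sign, magnitude arithmetic (d=1)
Terms: 13, -14, 15, -16, 17
Next term = -18

Next term = -18


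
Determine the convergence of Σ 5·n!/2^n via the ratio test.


aₙ = 5·n!/2^n
a_{n+1}/aₙ = (n+1)!/2^(n+1) × 2^n/n!  (constant 5 cancels)
= (n+1)/2
L = lim(n→∞) (n+1)/2 = ∞
L > 1 → series DIVERGES

Diverges (ratio test: L = ∞ > 1)


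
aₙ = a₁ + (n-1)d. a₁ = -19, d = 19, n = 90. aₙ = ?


aₙ = a₁ + (n-1)d
= -19 + (90-1)×19
= -19 + 1691
= 1672

a_90 = 1672


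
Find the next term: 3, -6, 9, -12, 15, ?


Pattern: alternating sign, magnitude arithmetic (d=3)
Terms: 3, -6, 9, -12, 15
Next term = -18

Next term = -18


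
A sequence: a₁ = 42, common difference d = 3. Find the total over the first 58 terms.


aₙ = 42 + (58-1)×3 = 213
Sₙ = n(a₁+aₙ)/2 = 58×(42+213)/2
= 58×255/2 = 7395

S_58 = 7395


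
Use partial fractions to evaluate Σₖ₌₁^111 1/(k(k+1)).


1/(k(k+1)) = 1/k - 1/(k+1) (partial fractions)
Telescoping: Σ = 1 - 1/112 = 111/112

Sum = 111/112


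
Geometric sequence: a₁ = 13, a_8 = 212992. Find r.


r^(n-1) = aₙ/a₁
r^7 = 212992/13 = 16384
r = 16384^(1/7)
= 4

r = 4


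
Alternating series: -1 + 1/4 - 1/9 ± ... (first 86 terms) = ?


S = -1 + 1/4 - 1/9 + 1/16 - 1/25 + 1/36 - 1/49 + 1/64 ± ...
= -0.8224
(Full series converges to -π²/12 ≈ -0.8225)

S_86 = -0.8224


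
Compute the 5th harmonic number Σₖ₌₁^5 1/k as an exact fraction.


H_5 = 1/1 + 1/2 + 1/3 + 1/4 + 1/5
= 137/60
≈ 2.2833

H_5 = 137/60 ≈ 2.2833


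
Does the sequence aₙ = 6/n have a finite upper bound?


a₁ = 6, a₂ = 6/2, a₃ = 6/3, ...
0 < aₙ ≤ 6 for all n ≥ 1
Lower bound: 0, Upper bound: 6
The sequence IS bounded

Bounded (0 < aₙ ≤ 6)


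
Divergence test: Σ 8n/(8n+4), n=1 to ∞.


lim(n→∞) 8n/(8n+4) = 8/8 = 1  (divide numerator and denominator by n)
lim aₙ = 1 ≠ 0 → series DIVERGES

Diverges (lim aₙ = 1 ≠ 0)


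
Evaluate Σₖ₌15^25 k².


Σₖ₌15^25 k² = Σₖ₌₁^25 k² − Σₖ₌₁^14 k²
= 25·26·51/6 − 14·15·29/6
= 5525 − 1015 = 4510

Σk² = 4510


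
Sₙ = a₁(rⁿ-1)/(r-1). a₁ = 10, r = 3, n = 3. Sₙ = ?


Sₙ = 10×(3^3 - 1)/(3 - 1)
= 10×(27 - 1)/2
= 10×26/2
= 130

S_3 = 130


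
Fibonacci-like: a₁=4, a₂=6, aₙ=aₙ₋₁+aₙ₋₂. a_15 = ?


Computing iteratively: 4, 6, 10, 16, 26, 42, 68, 110, 178, 288, 466, 754, ...
a_15 = 3194

a_15 = 3194


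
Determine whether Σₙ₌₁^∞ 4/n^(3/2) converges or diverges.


p-series test: Σ c/n^p converges if p > 1, diverges if p ≤ 1 (constant c > 0 doesn't affect convergence).
p = 3/2
3/2 > 1 → CONVERGES

Converges (p = 3/2 > 1)


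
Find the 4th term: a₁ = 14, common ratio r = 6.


aₙ = a₁·r^(n-1)
= 14×6^3
= 14×216
= 3024

a_4 = 3024


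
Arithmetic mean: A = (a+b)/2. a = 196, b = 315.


AM = (196 + 315)/2 = 511/2 = 255.5

AM = 255.5


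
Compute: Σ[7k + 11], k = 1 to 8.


Σ(7k+11) = 7·Σk + 11·n
= 7·36 + 11·8
= 252 + 88 = 340

Σ = 340


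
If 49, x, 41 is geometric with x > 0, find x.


GM = √(49×41) = √2009 = 44.8219

GM = 44.8219


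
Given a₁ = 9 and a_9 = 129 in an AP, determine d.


d = (aₙ - a₁)/(n-1)
= (129 - 9)/(9-1)
= 120/8 = 15

d = 15


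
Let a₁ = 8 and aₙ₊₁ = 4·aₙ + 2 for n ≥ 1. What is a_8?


Computing step by step:
a_1 = 8
a_2 = 34
a_3 = 138
a_4 = 554
a_5 = 2218
a_6 = 8874
a_7 = 35498
a_8 = 141994


a_8 = 141994


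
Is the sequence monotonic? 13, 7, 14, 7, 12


Differences: -6, 7, -7, 5
Difference at position 2 is +7 (> 0) but position 1 is -6 (< 0) — sequence both rises and falls
→ NOT monotonic

Not monotonic


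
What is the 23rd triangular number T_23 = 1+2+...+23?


n(n+1)/2 = 23×24/2 = 552/2 = 276

Σk = 276


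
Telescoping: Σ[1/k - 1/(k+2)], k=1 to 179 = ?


Telescoping with gap 2: two head and two tail terms survive.
= (1 + 1/2) - (1/180 + 1/181)
= 3/2 - 1/180 - 1/181 = 48509/32580

Sum = 48509/32580


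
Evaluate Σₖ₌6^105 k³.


Σₖ₌6^105 k³ = [105·106/2]² − [5·6/2]²
= 30969225 − 225 = 30969000

Σk³ = 30969000


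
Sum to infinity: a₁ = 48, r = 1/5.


S∞ = a₁/(1-r) = 48/(1 - 1/5)
= 48/(4/5)
= 60

S∞ = 60


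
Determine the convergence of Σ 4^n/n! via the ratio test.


aₙ = 4^n/n!
a_{n+1}/aₙ = 4^(n+1)/(n+1)! × n!/4^n
= 4/(n+1)
L = lim(n→∞) 4/(n+1) = 0
L < 1 → series CONVERGES

Converges (ratio test: L = 0 < 1)


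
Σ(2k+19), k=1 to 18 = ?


Σ(2k+19) = 2·Σk + 19·n
= 2·171 + 19·18
= 342 + 342 = 684

Σ = 684


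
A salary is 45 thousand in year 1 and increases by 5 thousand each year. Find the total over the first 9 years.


aₙ = 45 + (9-1)×5 = 85
Sₙ = n(a₁+aₙ)/2 = 9×(45+85)/2
= 9×130/2 = 585

S_9 = 585


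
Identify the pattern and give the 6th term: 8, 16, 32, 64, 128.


Pattern: powers of 2: 2ⁿ
Terms: 8, 16, 32, 64, 128
Next term = 256

Next term = 256


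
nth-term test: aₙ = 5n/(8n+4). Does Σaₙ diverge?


lim(n→∞) 5n/(8n+4) = 5/8 = 5/8  (divide numerator and denominator by n)
lim aₙ = 5/8 ≠ 0 → series DIVERGES

Diverges (lim aₙ = 5/8 ≠ 0)


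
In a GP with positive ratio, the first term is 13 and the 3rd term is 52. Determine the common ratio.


r^(n-1) = aₙ/a₁
r^2 = 52/13 = 4
r = 4^(1/2)
= ±2; taking r > 0 gives r = 2

r = 2


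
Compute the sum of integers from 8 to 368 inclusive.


Σₖ₌8^368 k = Σₖ₌₁^368 k − Σₖ₌₁^7 k
= 368·369/2 − 7·8/2
= 67896 − 28 = 67868

Σk = 67868


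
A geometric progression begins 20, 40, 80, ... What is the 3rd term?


aₙ = a₁·r^(n-1)
= 20×2^2
= 20×4
= 80

a_3 = 80


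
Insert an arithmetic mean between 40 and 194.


AM = (40 + 194)/2 = 234/2 = 117

AM = 117


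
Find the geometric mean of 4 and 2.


GM = √(4×2) = √8 = 2.8284

GM = 2.8284


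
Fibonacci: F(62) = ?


Fibonacci sequence: 1, 1, 2, 3, 5, 8, 13, 21, 34, 55, 89, ...
F(62) = 4052739537881

F(62) = 4052739537881


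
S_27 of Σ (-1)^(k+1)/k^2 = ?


S = 1 - 1/4 + 1/9 - 1/16 + 1/25 - 1/36 + 1/49 - 1/64 ± ...
= 0.8231
(Full series converges to +π²/12 ≈ +0.8225)

S_27 = 0.8231


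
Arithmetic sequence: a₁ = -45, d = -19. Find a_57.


aₙ = a₁ + (n-1)d
= -45 + (57-1)×-19
= -45 - 1064
= -1109

a_57 = -1109


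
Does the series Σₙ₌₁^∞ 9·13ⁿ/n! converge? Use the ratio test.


aₙ = 9·13^n/n!
a_{n+1}/aₙ = 13^(n+1)/(n+1)! × n!/13^n  (constant 9 cancels)
= 13/(n+1)
L = lim(n→∞) 13/(n+1) = 0
L < 1 → series CONVERGES

Converges (ratio test: L = 0 < 1)


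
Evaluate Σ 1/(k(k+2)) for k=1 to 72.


1/(k(k+2)) = (1/2)·(1/k - 1/(k+2)) (partial fractions)
Telescoping: Σ = (1/2)·(1 + 1/2 - 1/73 - 1/74) = 1989/2701

Sum = 1989/2701


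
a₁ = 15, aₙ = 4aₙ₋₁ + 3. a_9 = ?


Computing step by step:
a_1 = 15
a_2 = 63
a_3 = 255
a_4 = 1023
a_5 = 4095
a_6 = 16383
a_7 = 65535
a_8 = 262143
a_9 = 1048575


a_9 = 1048575


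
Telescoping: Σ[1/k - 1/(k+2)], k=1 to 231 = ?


Telescoping with gap 2: two head and two tail terms survive.
= (1 + 1/2) - (1/232 + 1/233)
= 3/2 - 1/232 - 1/233 = 80619/54056

Sum = 80619/54056


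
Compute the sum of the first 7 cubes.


n(n+1)/2 = 7×8/2 = 28
Σk³ = 28² = 784

Σk³ = 784


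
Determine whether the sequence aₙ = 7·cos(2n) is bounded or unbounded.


For all n, -1 ≤ cos(2n) ≤ 1, so -7 ≤ 7·cos(2n) ≤ 7
Lower bound: -7, Upper bound: 7
The sequence IS bounded

Bounded (-7 ≤ aₙ ≤ 7)


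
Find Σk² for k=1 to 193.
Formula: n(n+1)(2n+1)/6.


n = 193
n(n+1)(2n+1)/6 = 193×194×387/6
= 14490054/6 = 2415009

Σk² = 2415009


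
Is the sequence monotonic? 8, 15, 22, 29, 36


Differences: 7, 7, 7, 7
All differences > 0 → strictly INCREASING

Monotonically increasing


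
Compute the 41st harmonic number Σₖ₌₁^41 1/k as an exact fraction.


H_41 = 1/1 + 1/2 + 1/3 + ... + 1/41
= 85691034670497533/19914562703599200
≈ 4.3029

H_41 = 85691034670497533/19914562703599200 ≈ 4.3029


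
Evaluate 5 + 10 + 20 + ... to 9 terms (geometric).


Sₙ = 5×(2^9 - 1)/(2 - 1)
= 5×(512 - 1)/1
= 5×511/1
= 2555

S_9 = 2555


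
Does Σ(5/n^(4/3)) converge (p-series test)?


p-series test: Σ c/n^p converges if p > 1, diverges if p ≤ 1 (constant c > 0 doesn't affect convergence).
p = 4/3
4/3 > 1 → CONVERGES

Converges (p = 4/3 > 1)


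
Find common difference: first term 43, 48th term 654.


d = (aₙ - a₁)/(n-1)
= (654 - 43)/(48-1)
= 611/47 = 13

d = 13


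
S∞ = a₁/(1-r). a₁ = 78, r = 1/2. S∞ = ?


S∞ = a₁/(1-r) = 78/(1 - 1/2)
= 78/(1/2)
= 156

S∞ = 156


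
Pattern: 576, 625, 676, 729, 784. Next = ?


Pattern: perfect squares: n²
Terms: 576, 625, 676, 729, 784
Next term = 841

Next term = 841


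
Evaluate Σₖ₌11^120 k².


Σₖ₌11^120 k² = Σₖ₌₁^120 k² − Σₖ₌₁^10 k²
= 120·121·241/6 − 10·11·21/6
= 583220 − 385 = 582835

Σk² = 582835


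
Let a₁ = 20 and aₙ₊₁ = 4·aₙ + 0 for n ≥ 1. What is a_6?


Computing step by step:
a_1 = 20
a_2 = 80
a_3 = 320
a_4 = 1280
a_5 = 5120
a_6 = 20480


a_6 = 20480


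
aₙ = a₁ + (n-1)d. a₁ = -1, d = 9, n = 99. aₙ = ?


aₙ = a₁ + (n-1)d
= -1 + (99-1)×9
= -1 + 882
= 881

a_99 = 881


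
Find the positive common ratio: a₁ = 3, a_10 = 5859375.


r^(n-1) = aₙ/a₁
r^9 = 5859375/3 = 1953125
r = 1953125^(1/9)
= 5

r = 5


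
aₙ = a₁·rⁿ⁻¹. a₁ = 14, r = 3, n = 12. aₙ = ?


aₙ = a₁·r^(n-1)
= 14×3^11
= 14×177147
= 2480058

a_12 = 2480058


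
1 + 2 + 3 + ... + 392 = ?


n(n+1)/2 = 392×393/2 = 154056/2 = 77028

Σk = 77028


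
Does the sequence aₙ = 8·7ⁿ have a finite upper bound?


aₙ = 8·7ⁿ → as n→∞, aₙ→∞ (since base 7 > 1)
No finite upper bound exists
The sequence is UNBOUNDED

Unbounded (aₙ → ∞ as n → ∞)


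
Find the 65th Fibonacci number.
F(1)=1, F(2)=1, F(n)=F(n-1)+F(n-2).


Fibonacci sequence: 1, 1, 2, 3, 5, 8, 13, 21, 34, 55, 89, ...
F(65) = 17167680177565

F(65) = 17167680177565


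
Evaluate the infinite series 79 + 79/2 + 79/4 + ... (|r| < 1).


S∞ = a₁/(1-r) = 79/(1 - 1/2)
= 79/(1/2)
= 158

S∞ = 158


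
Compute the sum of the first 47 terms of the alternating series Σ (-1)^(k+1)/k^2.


S = 1 - 1/4 + 1/9 - 1/16 + 1/25 - 1/36 + 1/49 - 1/64 ± ...
= 0.8227
(Full series converges to +π²/12 ≈ +0.8225)

S_47 = 0.8227


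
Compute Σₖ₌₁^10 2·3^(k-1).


Sₙ = 2×(3^10 - 1)/(3 - 1)
= 2×(59049 - 1)/2
= 2×59048/2
= 59048

S_10 = 59048


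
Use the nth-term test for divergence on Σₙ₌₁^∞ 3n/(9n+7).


lim(n→∞) 3n/(9n+7) = 3/9 = 1/3  (divide numerator and denominator by n)
lim aₙ = 1/3 ≠ 0 → series DIVERGES

Diverges (lim aₙ = 1/3 ≠ 0)


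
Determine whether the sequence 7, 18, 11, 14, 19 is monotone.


Differences: 11, -7, 3, 5
Difference at position 1 is +11 (> 0) but position 2 is -7 (< 0) — sequence both rises and falls
→ NOT monotonic

Not monotonic


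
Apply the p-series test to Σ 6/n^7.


p-series test: Σ c/n^p converges if p > 1, diverges if p ≤ 1 (constant c > 0 doesn't affect convergence).
p = 7
7 > 1 → CONVERGES

Converges (p = 7 > 1)


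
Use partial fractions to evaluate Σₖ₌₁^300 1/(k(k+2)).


1/(k(k+2)) = (1/2)·(1/k - 1/(k+2)) (partial fractions)
Telescoping: Σ = (1/2)·(1 + 1/2 - 1/301 - 1/302) = 67875/90902

Sum = 67875/90902


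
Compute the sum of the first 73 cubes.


n(n+1)/2 = 73×74/2 = 2701
Σk³ = 2701² = 7295401

Σk³ = 7295401


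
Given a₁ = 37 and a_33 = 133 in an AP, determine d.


d = (aₙ - a₁)/(n-1)
= (133 - 37)/(33-1)
= 96/32 = 3

d = 3


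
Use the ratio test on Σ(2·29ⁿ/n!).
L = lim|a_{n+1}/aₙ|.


aₙ = 2·29^n/n!
a_{n+1}/aₙ = 29^(n+1)/(n+1)! × n!/29^n  (constant 2 cancels)
= 29/(n+1)
L = lim(n→∞) 29/(n+1) = 0
L < 1 → series CONVERGES

Converges (ratio test: L = 0 < 1)


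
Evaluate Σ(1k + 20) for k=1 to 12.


Σ(1k+20) = 1·Σk + 20·n
= 1·78 + 20·12
= 78 + 240 = 318

Σ = 318


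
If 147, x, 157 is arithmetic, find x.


AM = (147 + 157)/2 = 304/2 = 152

AM = 152


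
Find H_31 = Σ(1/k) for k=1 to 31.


H_31 = 1/1 + 1/2 + 1/3 + ... + 1/31
= 290774257297357/72201776446800
≈ 4.0272

H_31 = 290774257297357/72201776446800 ≈ 4.0272


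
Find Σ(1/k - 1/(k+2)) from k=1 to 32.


Telescoping with gap 2: two head and two tail terms survive.
= (1 + 1/2) - (1/33 + 1/34)
= 3/2 - 1/33 - 1/34 = 808/561

Sum = 808/561


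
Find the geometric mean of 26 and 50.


GM = √(26×50) = √1300 = 36.0555

GM = 36.0555


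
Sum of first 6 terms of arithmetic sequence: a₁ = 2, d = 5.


aₙ = 2 + (6-1)×5 = 27
Sₙ = n(a₁+aₙ)/2 = 6×(2+27)/2
= 6×29/2 = 87

S_6 = 87


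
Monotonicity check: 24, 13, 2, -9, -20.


Differences: -11, -11, -11, -11
All differences < 0 → strictly DECREASING

Monotonically decreasing


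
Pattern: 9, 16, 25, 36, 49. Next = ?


Pattern: perfect squares: n²
Terms: 9, 16, 25, 36, 49
Next term = 64

Next term = 64


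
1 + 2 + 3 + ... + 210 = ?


n(n+1)/2 = 210×211/2 = 44310/2 = 22155

Σk = 22155


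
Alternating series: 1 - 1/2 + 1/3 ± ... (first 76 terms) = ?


S = 1 - 1/2 + 1/3 - 1/4 + 1/5 - 1/6 + 1/7 - 1/8 ± ...
= 0.6866
(Full series converges to +ln(2) ≈ +0.6931)

S_76 = 0.6866


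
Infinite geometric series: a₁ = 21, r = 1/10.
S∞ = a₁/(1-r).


S∞ = a₁/(1-r) = 21/(1 - 1/10)
= 21/(9/10)
= 70/3

S∞ = 70/3


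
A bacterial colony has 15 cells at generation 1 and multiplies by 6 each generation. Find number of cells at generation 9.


aₙ = a₁·r^(n-1)
= 15×6^8
= 15×1679616
= 25194240

a_9 = 25194240


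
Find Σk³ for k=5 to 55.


Σₖ₌5^55 k³ = [55·56/2]² − [4·5/2]²
= 2371600 − 100 = 2371500

Σk³ = 2371500


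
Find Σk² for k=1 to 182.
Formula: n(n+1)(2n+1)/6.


n = 182
n(n+1)(2n+1)/6 = 182×183×365/6
= 12156690/6 = 2026115

Σk² = 2026115


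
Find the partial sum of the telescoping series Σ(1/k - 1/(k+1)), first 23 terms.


Telescoping: adjacent terms cancel.
= 1/1 - 1/24
= 1 - 1/24 = 23/24

Sum = 23/24


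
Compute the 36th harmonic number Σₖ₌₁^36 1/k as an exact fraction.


H_36 = 1/1 + 1/2 + 1/3 + ... + 1/36
= 54801925434709/13127595717600
≈ 4.1746

H_36 = 54801925434709/13127595717600 ≈ 4.1746


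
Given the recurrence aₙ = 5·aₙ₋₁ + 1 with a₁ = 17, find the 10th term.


Computing step by step:
a_1 = 17
a_2 = 86
a_3 = 431
a_4 = 2156
a_5 = 10781
a_6 = 53906
a_7 = 269531
a_8 = 1347656
a_9 = 6738281
a_10 = 33691406


a_10 = 33691406


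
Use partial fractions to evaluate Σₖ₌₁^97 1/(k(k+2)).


1/(k(k+2)) = (1/2)·(1/k - 1/(k+2)) (partial fractions)
Telescoping: Σ = (1/2)·(1 + 1/2 - 1/98 - 1/99) = 3589/4851

Sum = 3589/4851


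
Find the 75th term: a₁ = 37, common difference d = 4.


aₙ = a₁ + (n-1)d
= 37 + (75-1)×4
= 37 + 296
= 333

a_75 = 333


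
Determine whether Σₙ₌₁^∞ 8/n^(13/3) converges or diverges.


p-series test: Σ c/n^p converges if p > 1, diverges if p ≤ 1 (constant c > 0 doesn't affect convergence).
p = 13/3
13/3 > 1 → CONVERGES

Converges (p = 13/3 > 1)


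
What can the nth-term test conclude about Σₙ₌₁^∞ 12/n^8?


lim(n→∞) 12/n^8 = 0
lim aₙ = 0 → nth-term test is INCONCLUSIVE
(Need other tests; this is actually a convergent p-series with p=8 > 1)

Inconclusive (lim aₙ = 0; need another test)


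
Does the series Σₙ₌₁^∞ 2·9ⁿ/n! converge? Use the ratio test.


aₙ = 2·9^n/n!
a_{n+1}/aₙ = 9^(n+1)/(n+1)! × n!/9^n  (constant 2 cancels)
= 9/(n+1)
L = lim(n→∞) 9/(n+1) = 0
L < 1 → series CONVERGES

Converges (ratio test: L = 0 < 1)


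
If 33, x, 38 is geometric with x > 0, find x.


GM = √(33×38) = √1254 = 35.4119

GM = 35.4119


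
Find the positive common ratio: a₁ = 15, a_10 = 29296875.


r^(n-1) = aₙ/a₁
r^9 = 29296875/15 = 1953125
r = 1953125^(1/9)
= 5

r = 5


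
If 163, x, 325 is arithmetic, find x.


AM = (163 + 325)/2 = 488/2 = 244

AM = 244


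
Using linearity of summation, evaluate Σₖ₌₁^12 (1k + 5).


Σ(1k+5) = 1·Σk + 5·n
= 1·78 + 5·12
= 78 + 60 = 138

Σ = 138


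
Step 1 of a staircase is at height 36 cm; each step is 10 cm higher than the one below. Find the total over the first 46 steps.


aₙ = 36 + (46-1)×10 = 486
Sₙ = n(a₁+aₙ)/2 = 46×(36+486)/2
= 46×522/2 = 12006

S_46 = 12006


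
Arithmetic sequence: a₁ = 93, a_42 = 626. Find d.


d = (aₙ - a₁)/(n-1)
= (626 - 93)/(42-1)
= 533/41 = 13

d = 13


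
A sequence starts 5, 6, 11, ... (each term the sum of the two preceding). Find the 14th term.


Computing iteratively: 5, 6, 11, 17, 28, 45, 73, 118, 191, 309, 500, 809, ...
a_14 = 2118

a_14 = 2118


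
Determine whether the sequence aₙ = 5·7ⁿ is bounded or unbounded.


aₙ = 5·7ⁿ → as n→∞, aₙ→∞ (since base 7 > 1)
No finite upper bound exists
The sequence is UNBOUNDED

Unbounded (aₙ → ∞ as n → ∞)


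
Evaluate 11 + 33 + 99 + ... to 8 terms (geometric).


Sₙ = 11×(3^8 - 1)/(3 - 1)
= 11×(6561 - 1)/2
= 11×6560/2
= 36080

S_8 = 36080


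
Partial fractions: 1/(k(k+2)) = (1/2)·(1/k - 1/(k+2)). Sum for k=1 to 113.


1/(k(k+2)) = (1/2)·(1/k - 1/(k+2)) (partial fractions)
Telescoping: Σ = (1/2)·(1 + 1/2 - 1/114 - 1/115) = 4859/6555

Sum = 4859/6555


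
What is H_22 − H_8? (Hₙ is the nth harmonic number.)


Σₖ₌9^22 1/k = 1/9 + 1/10 + 1/11 + ... + 1/22
= 25166327/25865840
≈ 0.973

Sum = 25166327/25865840 ≈ 0.973


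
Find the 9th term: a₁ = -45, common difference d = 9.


aₙ = a₁ + (n-1)d
= -45 + (9-1)×9
= -45 + 72
= 27

a_9 = 27


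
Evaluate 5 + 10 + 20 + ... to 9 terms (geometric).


Sₙ = 5×(2^9 - 1)/(2 - 1)
= 5×(512 - 1)/1
= 5×511/1
= 2555

S_9 = 2555


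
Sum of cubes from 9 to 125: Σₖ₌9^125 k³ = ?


Σₖ₌9^125 k³ = [125·126/2]² − [8·9/2]²
= 62015625 − 1296 = 62014329

Σk³ = 62014329


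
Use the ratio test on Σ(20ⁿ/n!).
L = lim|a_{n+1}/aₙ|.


aₙ = 20^n/n!
a_{n+1}/aₙ = 20^(n+1)/(n+1)! × n!/20^n
= 20/(n+1)
L = lim(n→∞) 20/(n+1) = 0
L < 1 → series CONVERGES

Converges (ratio test: L = 0 < 1)


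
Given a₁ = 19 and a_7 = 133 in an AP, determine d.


d = (aₙ - a₁)/(n-1)
= (133 - 19)/(7-1)
= 114/6 = 19

d = 19


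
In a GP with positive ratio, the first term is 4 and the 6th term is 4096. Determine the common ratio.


r^(n-1) = aₙ/a₁
r^5 = 4096/4 = 1024
r = 1024^(1/5)
= 4

r = 4


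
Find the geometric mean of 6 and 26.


GM = √(6×26) = √156 = 12.49

GM = 12.49


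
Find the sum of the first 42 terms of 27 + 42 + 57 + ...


aₙ = 27 + (42-1)×15 = 642
Sₙ = n(a₁+aₙ)/2 = 42×(27+642)/2
= 42×669/2 = 14049

S_42 = 14049


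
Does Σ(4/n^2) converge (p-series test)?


p-series test: Σ c/n^p converges if p > 1, diverges if p ≤ 1 (constant c > 0 doesn't affect convergence).
p = 2
2 > 1 → CONVERGES

Converges (p = 2 > 1)


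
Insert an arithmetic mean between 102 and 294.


AM = (102 + 294)/2 = 396/2 = 198

AM = 198


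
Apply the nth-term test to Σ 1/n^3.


lim(n→∞) 1/n^3 = 0
lim aₙ = 0 → nth-term test is INCONCLUSIVE
(Need other tests; this is actually a convergent p-series with p=3 > 1)

Inconclusive (lim aₙ = 0; need another test)


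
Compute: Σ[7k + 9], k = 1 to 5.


Σ(7k+9) = 7·Σk + 9·n
= 7·15 + 9·5
= 105 + 45 = 150

Σ = 150


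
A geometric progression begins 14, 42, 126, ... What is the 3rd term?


aₙ = a₁·r^(n-1)
= 14×3^2
= 14×9
= 126

a_3 = 126


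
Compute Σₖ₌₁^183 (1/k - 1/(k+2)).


Telescoping with gap 2: two head and two tail terms survive.
= (1 + 1/2) - (1/184 + 1/185)
= 3/2 - 1/184 - 1/185 = 50691/34040

Sum = 50691/34040


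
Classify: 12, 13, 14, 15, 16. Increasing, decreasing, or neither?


Differences: 1, 1, 1, 1
All differences > 0 → strictly INCREASING

Monotonically increasing


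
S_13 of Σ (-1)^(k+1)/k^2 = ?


S = 1 - 1/4 + 1/9 - 1/16 + 1/25 - 1/36 + 1/49 - 1/64 ± ...
= 0.8252
(Full series converges to +π²/12 ≈ +0.8225)

S_13 = 0.8252


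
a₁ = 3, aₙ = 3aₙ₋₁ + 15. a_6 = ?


Computing step by step:
a_1 = 3
a_2 = 24
a_3 = 87
a_4 = 276
a_5 = 843
a_6 = 2544


a_6 = 2544


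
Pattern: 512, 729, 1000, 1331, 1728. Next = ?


Pattern: perfect cubes: n³
Terms: 512, 729, 1000, 1331, 1728
Next term = 2197

Next term = 2197


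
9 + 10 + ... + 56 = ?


Σₖ₌9^56 k = Σₖ₌₁^56 k − Σₖ₌₁^8 k
= 56·57/2 − 8·9/2
= 1596 − 36 = 1560

Σk = 1560


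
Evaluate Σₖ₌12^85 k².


Σₖ₌12^85 k² = Σₖ₌₁^85 k² − Σₖ₌₁^11 k²
= 85·86·171/6 − 11·12·23/6
= 208335 − 506 = 207829

Σk² = 207829
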